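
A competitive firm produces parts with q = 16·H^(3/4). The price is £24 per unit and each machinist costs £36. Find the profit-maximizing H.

H* = 4096

MP_H = (3/4)·16·H^(-1/4) = 12·H^(-1/4).
Profit maximization for a price taker requires P·MP_H = w: 24·12·H^(-1/4) = 36.
So H^(-1/4) = 0.125, which gives H = 4096.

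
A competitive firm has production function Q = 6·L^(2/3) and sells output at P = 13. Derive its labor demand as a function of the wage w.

L(w) = 140608/w³

MP_L = (2/3)·6·L^(-1/3) = 4·L^(-1/3).
Setting P·MP_L = w: 52·L^(-1/3) = w.
Solving for L: L^(-1/3) = w/52, so L = (52/w)^(3).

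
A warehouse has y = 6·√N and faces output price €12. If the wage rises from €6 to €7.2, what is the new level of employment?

N* = 25

From P·MP_N = w with MP_N = 3·N^(-1/2), the labor demand is N(w) = (36/w)^(2).
At w = 6: N = 36. At w = 7.2: N = 25.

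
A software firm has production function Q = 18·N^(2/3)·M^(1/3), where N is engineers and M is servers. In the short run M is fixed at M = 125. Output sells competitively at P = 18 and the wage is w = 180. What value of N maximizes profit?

N* = 216

With M = 125, MP_N = (2/3)·18·N^(-1/3)·125^(1/3) = 60·N^(-1/3).
Profit maximization for a price taker requires P·MP_N = w: 18·60·N^(-1/3) = 180.
So N^(-1/3) = 1/6, which gives N = 216.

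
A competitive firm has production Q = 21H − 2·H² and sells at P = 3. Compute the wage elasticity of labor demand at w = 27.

ε = -0.75

From P·MP_H = w with MP_H = 21 − 4H, labor demand is H(w) = (21 − w/3)/4.
dH/dw = −1/(12) = -1/12.
At w = 27, H = 3, so ε = (dH/dw)·(w/H) = (-1/12)·(27/3) = -0.75.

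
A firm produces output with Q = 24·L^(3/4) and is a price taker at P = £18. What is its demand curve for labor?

L(w) = (324/w)^(4)

MP_L = (3/4)·24·L^(-1/4) = 18·L^(-1/4).
Setting P·MP_L = w: 324·L^(-1/4) = w.
Solving for L: L^(-1/4) = w/324, so L = (324/w)^(4).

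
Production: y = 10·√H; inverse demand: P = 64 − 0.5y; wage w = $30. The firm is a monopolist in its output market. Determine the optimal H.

H* = 16

Marginal revenue from the inverse demand is MR = 64 − y.
The marginal product is MP_H = 5·H^(-1/2).
A monopolist hires until marginal revenue product equals the wage: MR·MP_H = w.
At H, y = 10·√H. Substituting and solving: (64 − 10·√H)·5·H^(-1/2) = 30 gives H = 16.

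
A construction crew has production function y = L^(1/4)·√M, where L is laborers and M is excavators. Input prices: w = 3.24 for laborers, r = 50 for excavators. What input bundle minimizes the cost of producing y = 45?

Cost minimization requires the marginal rate of technical substitution to equal the input-price ratio: MP_L/MP_M = w/r.
Here MP_L/MP_M = (1/4)·(M/L)/(1/2) = 0.5·(M/L). Setting this equal to 3.24/50 = 0.0648 gives M = 0.1296L.
Substituting into y = 45: L^(1/4)·(0.1296L)^(1/2) = 45.
Solving, L = 625 and M = 81.

L* = 625, M* = 81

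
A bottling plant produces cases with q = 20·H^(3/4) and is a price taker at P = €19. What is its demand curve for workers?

MP_H = (3/4)·20·H^(-1/4) = 15·H^(-1/4).
Setting P·MP_H = w: 285·H^(-1/4) = w.
Solving for H: H^(-1/4) = w/285, so H = (285/w)^(4).

H(w) = (285/w)^(4)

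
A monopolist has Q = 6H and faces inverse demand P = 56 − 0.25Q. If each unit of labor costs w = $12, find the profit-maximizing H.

H* = 18

Marginal revenue from the inverse demand is MR = 56 − 0.5Q.
The marginal product is MP_H = 6.
A monopolist hires until marginal revenue product equals the wage: MR·MP_H = w.
(56 − 3H)·6 = 12, so H = 18.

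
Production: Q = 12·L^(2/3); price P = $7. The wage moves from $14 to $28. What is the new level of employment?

From P·MP_L = w with MP_L = 8·L^(-1/3), the labor demand is L(w) = (56/w)^(3).
At w = 14: L = 64. At w = 28: L = 8.

L* = 8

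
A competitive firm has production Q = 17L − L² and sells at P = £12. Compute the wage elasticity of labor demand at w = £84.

From P·MP_L = w with MP_L = 17 − 2L, labor demand is L(w) = (17 − w/12)/2.
dL/dw = −1/(24) = -1/24.
At w = 84, L = 5, so ε = (dL/dw)·(w/L) = (-1/24)·(84/5) = -0.7.

ε = -0.7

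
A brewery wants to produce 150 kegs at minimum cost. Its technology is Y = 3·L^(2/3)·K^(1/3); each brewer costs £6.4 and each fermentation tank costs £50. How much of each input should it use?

Cost minimization requires the marginal rate of technical substitution to equal the input-price ratio: MP_L/MP_K = w/r.
Here MP_L/MP_K = (2/3)·(K/L)/(1/3) = 2·(K/L). Setting this equal to 6.4/50 = 0.128 gives K = 0.064L.
Substituting into Y = 150: 3·L^(2/3)·(0.064L)^(1/3) = 150.
Solving, L = 125 and K = 8.

L* = 125, K* = 8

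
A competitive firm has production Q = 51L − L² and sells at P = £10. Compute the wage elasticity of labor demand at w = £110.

ε = -0.275

From P·MP_L = w with MP_L = 51 − 2L, labor demand is L(w) = (51 − w/10)/2.
dL/dw = −1/(20) = -0.05.
At w = 110, L = 20, so ε = (dL/dw)·(w/L) = (-0.05)·(110/20) = -0.275.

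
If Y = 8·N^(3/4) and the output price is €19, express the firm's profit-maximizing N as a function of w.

N(w) = (114/w)^(4)

MP_N = (3/4)·8·N^(-1/4) = 6·N^(-1/4).
Setting P·MP_N = w: 114·N^(-1/4) = w.
Solving for N: N^(-1/4) = w/114, so N = (114/w)^(4).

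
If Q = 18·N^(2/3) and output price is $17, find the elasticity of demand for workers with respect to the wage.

MP_N = (2/3)·18·N^(-1/3), so P·MP_N = w gives 204·N^(-1/3) = w.
Solving, N(w) = (204/w)^(3). This is a constant-elasticity form: N ∝ w^(−3), so ε = −3.

ε = -3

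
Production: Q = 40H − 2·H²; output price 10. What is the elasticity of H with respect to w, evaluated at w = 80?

From P·MP_H = w with MP_H = 40 − 4H, labor demand is H(w) = (40 − w/10)/4.
dH/dw = −1/(40) = -0.025.
At w = 80, H = 8, so ε = (dH/dw)·(w/H) = (-0.025)·(80/8) = -0.25.

ε = -0.25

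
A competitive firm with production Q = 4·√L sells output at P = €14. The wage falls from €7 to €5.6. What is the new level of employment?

L* = 25

From P·MP_L = w with MP_L = 2·L^(-1/2), the labor demand is L(w) = (28/w)^(2).
At w = 7: L = 16. At w = 5.6: L = 25.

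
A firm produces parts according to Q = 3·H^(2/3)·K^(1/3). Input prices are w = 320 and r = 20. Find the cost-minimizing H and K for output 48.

Cost minimization requires the marginal rate of technical substitution to equal the input-price ratio: MP_H/MP_K = w/r.
Here MP_H/MP_K = (2/3)·(K/H)/(1/3) = 2·(K/H). Setting this equal to 320/20 = 16 gives K = 8H.
Substituting into Q = 48: 3·H^(2/3)·(8H)^(1/3) = 48.
Solving, H = 8 and K = 64.

H* = 8, K* = 64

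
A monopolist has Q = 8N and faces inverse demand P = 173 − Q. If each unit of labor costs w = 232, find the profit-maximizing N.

Marginal revenue from the inverse demand is MR = 173 − 2Q.
The marginal product is MP_N = 8.
A monopolist hires until marginal revenue product equals the wage: MR·MP_N = w.
(173 − 16N)·8 = 232, so N = 9.

N* = 9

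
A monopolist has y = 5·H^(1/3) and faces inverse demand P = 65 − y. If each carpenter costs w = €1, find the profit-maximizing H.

H* = 125

Marginal revenue from the inverse demand is MR = 65 − 2y.
The marginal product is MP_H = (5/3)·H^(-2/3).
A monopolist hires until marginal revenue product equals the wage: MR·MP_H = w.
At H, y = 5·H^(1/3). Substituting and solving: (65 − 10·H^(1/3))·(5/3)·H^(-2/3) = 1 gives H = 125.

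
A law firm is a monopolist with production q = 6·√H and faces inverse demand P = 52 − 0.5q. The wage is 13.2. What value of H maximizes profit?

H* = 25

Marginal revenue from the inverse demand is MR = 52 − q.
The marginal product is MP_H = 3·H^(-1/2).
A monopolist hires until marginal revenue product equals the wage: MR·MP_H = w.
At H, q = 6·√H. Substituting and solving: (52 − 6·√H)·3·H^(-1/2) = 13.2 gives H = 25.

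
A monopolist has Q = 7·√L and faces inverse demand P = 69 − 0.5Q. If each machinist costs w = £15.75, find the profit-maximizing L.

Marginal revenue from the inverse demand is MR = 69 − Q.
The marginal product is MP_L = 3.5·L^(-1/2).
A monopolist hires until marginal revenue product equals the wage: MR·MP_L = w.
At L, Q = 7·√L. Substituting and solving: (69 − 7·√L)·3.5·L^(-1/2) = 15.75 gives L = 36.

L* = 36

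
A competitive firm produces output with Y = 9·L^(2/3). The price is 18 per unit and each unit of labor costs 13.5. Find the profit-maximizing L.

MP_L = (2/3)·9·L^(-1/3) = 6·L^(-1/3).
Profit maximization for a price taker requires P·MP_L = w: 18·6·L^(-1/3) = 13.5.
So L^(-1/3) = 0.125, which gives L = 512.

L* = 512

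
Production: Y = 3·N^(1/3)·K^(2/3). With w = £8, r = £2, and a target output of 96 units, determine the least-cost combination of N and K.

Cost minimization requires the marginal rate of technical substitution to equal the input-price ratio: MP_N/MP_K = w/r.
Here MP_N/MP_K = (1/3)·(K/N)/(2/3) = 0.5·(K/N). Setting this equal to 8/2 = 4 gives K = 8N.
Substituting into Y = 96: 3·N^(1/3)·(8N)^(2/3) = 96.
Solving, N = 8 and K = 64.

N* = 8, K* = 64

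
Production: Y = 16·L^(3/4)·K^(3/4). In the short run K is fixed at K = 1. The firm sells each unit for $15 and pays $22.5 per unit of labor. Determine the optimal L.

L* = 4096

With K = 1, MP_L = (3/4)·16·L^(-1/4)·1^(3/4) = 12·L^(-1/4).
Profit maximization for a price taker requires P·MP_L = w: 15·12·L^(-1/4) = 22.5.
So L^(-1/4) = 0.125, which gives L = 4096.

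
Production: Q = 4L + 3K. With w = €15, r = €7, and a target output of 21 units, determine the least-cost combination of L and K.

L* = 0, K* = 7

The inputs are perfect substitutes, so the firm uses whichever has the lower cost per unit of output.
Cost per unit of output via L is w/4 = 3.75; via K it is r/3 = 7/3. K is cheaper.
Producing Q = 21 with K alone: L = 0, K = 7.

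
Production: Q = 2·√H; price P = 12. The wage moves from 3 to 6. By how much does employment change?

From P·MP_H = w with MP_H = H^(-1/2), the labor demand is H(w) = (12/w)^(2).
At w = 3: H = 16. At w = 6: H = 4.
ΔH = 4 − 16 = -12.

ΔH = -12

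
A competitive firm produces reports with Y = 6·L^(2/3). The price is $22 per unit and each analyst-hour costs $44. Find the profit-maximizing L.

L* = 8

MP_L = (2/3)·6·L^(-1/3) = 4·L^(-1/3).
Profit maximization for a price taker requires P·MP_L = w: 22·4·L^(-1/3) = 44.
So L^(-1/3) = 0.5, which gives L = 8.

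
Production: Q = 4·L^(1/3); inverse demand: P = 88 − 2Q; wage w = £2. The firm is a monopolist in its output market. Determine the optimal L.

Marginal revenue from the inverse demand is MR = 88 − 4Q.
The marginal product is MP_L = (4/3)·L^(-2/3).
A monopolist hires until marginal revenue product equals the wage: MR·MP_L = w.
At L, Q = 4·L^(1/3). Substituting and solving: (88 − 16·L^(1/3))·(4/3)·L^(-2/3) = 2 gives L = 64.

L* = 64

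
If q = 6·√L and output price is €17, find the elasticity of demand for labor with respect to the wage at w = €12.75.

MP_L = (1/2)·6·L^(-1/2), so P·MP_L = w gives 51·L^(-1/2) = w.
Solving, L(w) = (51/w)^(2). This is a constant-elasticity form: L ∝ w^(−2), so ε = −2.

ε = -2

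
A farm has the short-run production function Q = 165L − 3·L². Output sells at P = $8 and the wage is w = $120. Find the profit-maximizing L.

L* = 25

The marginal product of L is MP_L = 165 − 6L.
A price-taking firm hires until the value of the marginal product equals the wage: P·MP_L = w, so 8·(165 − 6L) = 120.
Then 165 − 6L = 15, giving L = 25.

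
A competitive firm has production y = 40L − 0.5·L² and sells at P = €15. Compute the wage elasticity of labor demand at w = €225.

From P·MP_L = w with MP_L = 40 − L, labor demand is L(w) = 40 − w/15.
dL/dw = −1/(15) = -1/15.
At w = 225, L = 25, so ε = (dL/dw)·(w/L) = (-1/15)·(225/25) = -0.6.

ε = -0.6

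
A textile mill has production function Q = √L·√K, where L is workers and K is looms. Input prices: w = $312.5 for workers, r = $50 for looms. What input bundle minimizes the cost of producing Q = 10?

L* = 4, K* = 25

Cost minimization requires the marginal rate of technical substitution to equal the input-price ratio: MP_L/MP_K = w/r.
Here MP_L/MP_K = (1/2)·(K/L)/(1/2) = (K/L). Setting this equal to 312.5/50 = 6.25 gives K = 6.25L.
Substituting into Q = 10: L^(1/2)·(6.25L)^(1/2) = 10.
Solving, L = 4 and K = 25.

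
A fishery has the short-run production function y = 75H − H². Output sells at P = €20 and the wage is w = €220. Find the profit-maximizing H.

The marginal product of H is MP_H = 75 − 2H.
A price-taking firm hires until the value of the marginal product equals the wage: P·MP_H = w, so 20·(75 − 2H) = 220.
Then 75 − 2H = 11, giving H = 32.

H* = 32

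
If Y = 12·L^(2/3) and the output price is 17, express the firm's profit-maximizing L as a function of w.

MP_L = (2/3)·12·L^(-1/3) = 8·L^(-1/3).
Setting P·MP_L = w: 136·L^(-1/3) = w.
Solving for L: L^(-1/3) = w/136, so L = (136/w)^(3).

L(w) = 2515456/w³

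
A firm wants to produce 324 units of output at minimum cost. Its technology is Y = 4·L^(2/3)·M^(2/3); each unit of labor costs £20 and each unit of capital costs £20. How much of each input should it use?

L* = 27, M* = 27

Cost minimization requires the marginal rate of technical substitution to equal the input-price ratio: MP_L/MP_M = w/r.
Here MP_L/MP_M = (2/3)·(M/L)/(2/3) = (M/L). Setting this equal to 20/20 = 1 gives M = L.
Substituting into Y = 324: 4·L^(2/3)·(L)^(2/3) = 324.
Solving, L = 27 and M = 27.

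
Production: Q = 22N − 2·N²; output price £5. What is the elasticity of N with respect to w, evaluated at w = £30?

From P·MP_N = w with MP_N = 22 − 4N, labor demand is N(w) = (22 − w/5)/4.
dN/dw = −1/(20) = -0.05.
At w = 30, N = 4, so ε = (dN/dw)·(w/N) = (-0.05)·(30/4) = -0.375.

ε = -0.375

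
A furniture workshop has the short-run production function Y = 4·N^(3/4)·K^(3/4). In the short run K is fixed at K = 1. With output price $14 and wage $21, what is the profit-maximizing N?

With K = 1, MP_N = (3/4)·4·N^(-1/4)·1^(3/4) = 3·N^(-1/4).
Profit maximization for a price taker requires P·MP_N = w: 14·3·N^(-1/4) = 21.
So N^(-1/4) = 0.5, which gives N = 16.

N* = 16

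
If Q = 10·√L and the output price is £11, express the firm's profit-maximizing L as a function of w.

MP_L = (1/2)·10·L^(-1/2) = 5·L^(-1/2).
Setting P·MP_L = w: 55·L^(-1/2) = w.
Solving for L: L^(-1/2) = w/55, so L = (55/w)^(2).

L(w) = 3025/w²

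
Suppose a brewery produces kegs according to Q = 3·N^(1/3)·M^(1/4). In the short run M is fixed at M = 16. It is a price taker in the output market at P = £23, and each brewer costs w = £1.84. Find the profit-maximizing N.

With M = 16, MP_N = (1/3)·3·N^(-2/3)·16^(1/4) = 2·N^(-2/3).
Profit maximization for a price taker requires P·MP_N = w: 23·2·N^(-2/3) = 1.84.
So N^(-2/3) = 0.04, which gives N = 125.

N* = 125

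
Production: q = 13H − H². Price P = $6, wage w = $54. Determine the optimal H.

The marginal product of H is MP_H = 13 − 2H.
A price-taking firm hires until the value of the marginal product equals the wage: P·MP_H = w, so 6·(13 − 2H) = 54.
Then 13 − 2H = 9, giving H = 2.

H* = 2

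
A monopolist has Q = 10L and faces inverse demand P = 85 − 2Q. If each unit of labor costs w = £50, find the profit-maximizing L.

Marginal revenue from the inverse demand is MR = 85 − 4Q.
The marginal product is MP_L = 10.
A monopolist hires until marginal revenue product equals the wage: MR·MP_L = w.
(85 − 40L)·10 = 50, so L = 2.

L* = 2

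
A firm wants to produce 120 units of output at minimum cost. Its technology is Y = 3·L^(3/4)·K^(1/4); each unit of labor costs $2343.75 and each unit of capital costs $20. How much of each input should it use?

L* = 16, K* = 625

Cost minimization requires the marginal rate of technical substitution to equal the input-price ratio: MP_L/MP_K = w/r.
Here MP_L/MP_K = (3/4)·(K/L)/(1/4) = 3·(K/L). Setting this equal to 2343.75/20 = 117.1875 gives K = 39.0625L.
Substituting into Y = 120: 3·L^(3/4)·(39.0625L)^(1/4) = 120.
Solving, L = 16 and K = 625.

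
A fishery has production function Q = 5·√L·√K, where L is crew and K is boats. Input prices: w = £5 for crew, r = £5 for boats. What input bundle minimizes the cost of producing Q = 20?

L* = 4, K* = 4

Cost minimization requires the marginal rate of technical substitution to equal the input-price ratio: MP_L/MP_K = w/r.
Here MP_L/MP_K = (1/2)·(K/L)/(1/2) = (K/L). Setting this equal to 5/5 = 1 gives K = L.
Substituting into Q = 20: 5·L^(1/2)·(L)^(1/2) = 20.
Solving, L = 4 and K = 4.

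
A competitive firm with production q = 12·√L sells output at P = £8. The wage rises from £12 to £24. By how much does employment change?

ΔL = -12

From P·MP_L = w with MP_L = 6·L^(-1/2), the labor demand is L(w) = (48/w)^(2).
At w = 12: L = 16. At w = 24: L = 4.
ΔL = 4 − 16 = -12.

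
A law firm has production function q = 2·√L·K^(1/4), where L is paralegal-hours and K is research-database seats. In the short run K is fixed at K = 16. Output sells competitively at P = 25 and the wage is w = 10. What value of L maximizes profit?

L* = 25

With K = 16, MP_L = (1/2)·2·L^(-1/2)·16^(1/4) = 2·L^(-1/2).
Profit maximization for a price taker requires P·MP_L = w: 25·2·L^(-1/2) = 10.
So L^(-1/2) = 0.2, which gives L = 25.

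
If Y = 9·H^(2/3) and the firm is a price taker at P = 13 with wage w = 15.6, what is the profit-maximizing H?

H* = 125

MP_H = (2/3)·9·H^(-1/3) = 6·H^(-1/3).
Profit maximization for a price taker requires P·MP_H = w: 13·6·H^(-1/3) = 15.6.
So H^(-1/3) = 0.2, which gives H = 125.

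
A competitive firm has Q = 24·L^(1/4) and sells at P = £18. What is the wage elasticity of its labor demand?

ε = -4/3

MP_L = (1/4)·24·L^(-3/4), so P·MP_L = w gives 108·L^(-3/4) = w.
Solving, L(w) = (108/w)^(4/3). This is a constant-elasticity form: L ∝ w^(−4/3), so ε = −4/3.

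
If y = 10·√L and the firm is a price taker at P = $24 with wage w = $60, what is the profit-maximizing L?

L* = 4

MP_L = (1/2)·10·L^(-1/2) = 5·L^(-1/2).
Profit maximization for a price taker requires P·MP_L = w: 24·5·L^(-1/2) = 60.
So L^(-1/2) = 0.5, which gives L = 4.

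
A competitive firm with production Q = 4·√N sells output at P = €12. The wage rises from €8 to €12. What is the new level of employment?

From P·MP_N = w with MP_N = 2·N^(-1/2), the labor demand is N(w) = (24/w)^(2).
At w = 8: N = 9. At w = 12: N = 4.

N* = 4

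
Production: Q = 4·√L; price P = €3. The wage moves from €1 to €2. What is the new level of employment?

L* = 9

From P·MP_L = w with MP_L = 2·L^(-1/2), the labor demand is L(w) = (6/w)^(2).
At w = 1: L = 36. At w = 2: L = 9.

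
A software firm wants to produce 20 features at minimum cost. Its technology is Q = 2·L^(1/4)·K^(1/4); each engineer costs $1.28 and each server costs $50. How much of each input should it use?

Cost minimization requires the marginal rate of technical substitution to equal the input-price ratio: MP_L/MP_K = w/r.
Here MP_L/MP_K = (1/4)·(K/L)/(1/4) = (K/L). Setting this equal to 1.28/50 = 0.0256 gives K = 0.0256L.
Substituting into Q = 20: 2·L^(1/4)·(0.0256L)^(1/4) = 20.
Solving, L = 625 and K = 16.

L* = 625, K* = 16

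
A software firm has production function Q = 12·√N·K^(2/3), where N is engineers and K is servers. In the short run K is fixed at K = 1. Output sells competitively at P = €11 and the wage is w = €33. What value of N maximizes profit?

N* = 4

With K = 1, MP_N = (1/2)·12·N^(-1/2)·1^(2/3) = 6·N^(-1/2).
Profit maximization for a price taker requires P·MP_N = w: 11·6·N^(-1/2) = 33.
So N^(-1/2) = 0.5, which gives N = 4.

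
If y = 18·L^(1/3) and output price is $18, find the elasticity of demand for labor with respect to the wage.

MP_L = (1/3)·18·L^(-2/3), so P·MP_L = w gives 108·L^(-2/3) = w.
Solving, L(w) = (108/w)^(3/2). This is a constant-elasticity form: L ∝ w^(−3/2), so ε = −3/2.

ε = -1.5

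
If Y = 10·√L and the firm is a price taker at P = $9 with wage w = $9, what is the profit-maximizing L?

MP_L = (1/2)·10·L^(-1/2) = 5·L^(-1/2).
Profit maximization for a price taker requires P·MP_L = w: 9·5·L^(-1/2) = 9.
So L^(-1/2) = 0.2, which gives L = 25.

L* = 25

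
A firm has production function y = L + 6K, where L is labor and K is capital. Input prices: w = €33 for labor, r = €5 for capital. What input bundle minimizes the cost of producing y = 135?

The inputs are perfect substitutes, so the firm uses whichever has the lower cost per unit of output.
Cost per unit of output via L is 33; via K it is 5/6. K is cheaper.
Producing y = 135 with K alone: L = 0, K = 22.5.

L* = 0, K* = 22.5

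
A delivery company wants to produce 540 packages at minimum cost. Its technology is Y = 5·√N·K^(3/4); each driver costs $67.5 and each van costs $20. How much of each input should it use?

Cost minimization requires the marginal rate of technical substitution to equal the input-price ratio: MP_N/MP_K = w/r.
Here MP_N/MP_K = (1/2)·(K/N)/(3/4) = (2/3)·(K/N). Setting this equal to 67.5/20 = 3.375 gives K = 5.0625N.
Substituting into Y = 540: 5·N^(1/2)·(5.0625N)^(3/4) = 540.
Solving, N = 16 and K = 81.

N* = 16, K* = 81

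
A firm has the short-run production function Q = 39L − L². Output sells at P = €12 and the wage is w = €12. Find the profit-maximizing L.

The marginal product of L is MP_L = 39 − 2L.
A price-taking firm hires until the value of the marginal product equals the wage: P·MP_L = w, so 12·(39 − 2L) = 12.
Then 39 − 2L = 1, giving L = 19.

L* = 19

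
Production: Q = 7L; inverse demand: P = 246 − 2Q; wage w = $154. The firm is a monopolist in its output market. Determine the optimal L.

L* = 8

Marginal revenue from the inverse demand is MR = 246 − 4Q.
The marginal product is MP_L = 7.
A monopolist hires until marginal revenue product equals the wage: MR·MP_L = w.
(246 − 28L)·7 = 154, so L = 8.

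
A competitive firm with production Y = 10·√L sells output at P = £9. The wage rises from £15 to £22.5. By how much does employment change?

From P·MP_L = w with MP_L = 5·L^(-1/2), the labor demand is L(w) = (45/w)^(2).
At w = 15: L = 9. At w = 22.5: L = 4.
ΔL = 4 − 9 = -5.

ΔL = -5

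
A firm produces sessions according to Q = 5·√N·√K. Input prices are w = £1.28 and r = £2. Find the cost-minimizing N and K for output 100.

Cost minimization requires the marginal rate of technical substitution to equal the input-price ratio: MP_N/MP_K = w/r.
Here MP_N/MP_K = (1/2)·(K/N)/(1/2) = (K/N). Setting this equal to 1.28/2 = 0.64 gives K = 0.64N.
Substituting into Q = 100: 5·N^(1/2)·(0.64N)^(1/2) = 100.
Solving, N = 25 and K = 16.

N* = 25, K* = 16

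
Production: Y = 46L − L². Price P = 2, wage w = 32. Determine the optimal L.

The marginal product of L is MP_L = 46 − 2L.
A price-taking firm hires until the value of the marginal product equals the wage: P·MP_L = w, so 2·(46 − 2L) = 32.
Then 46 − 2L = 16, giving L = 15.

L* = 15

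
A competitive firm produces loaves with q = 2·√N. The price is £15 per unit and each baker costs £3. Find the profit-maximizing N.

MP_N = (1/2)·2·N^(-1/2) = N^(-1/2).
Profit maximization for a price taker requires P·MP_N = w: 15·N^(-1/2) = 3.
So N^(-1/2) = 0.2, which gives N = 25.

N* = 25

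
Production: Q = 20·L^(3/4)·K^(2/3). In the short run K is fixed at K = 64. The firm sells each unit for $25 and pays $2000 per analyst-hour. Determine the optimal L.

L* = 81

With K = 64, MP_L = (3/4)·20·L^(-1/4)·64^(2/3) = 240·L^(-1/4).
Profit maximization for a price taker requires P·MP_L = w: 25·240·L^(-1/4) = 2000.
So L^(-1/4) = 1/3, which gives L = 81.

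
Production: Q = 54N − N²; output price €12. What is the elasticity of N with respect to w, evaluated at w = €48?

From P·MP_N = w with MP_N = 54 − 2N, labor demand is N(w) = (54 − w/12)/2.
dN/dw = −1/(24) = -1/24.
At w = 48, N = 25, so ε = (dN/dw)·(w/N) = (-1/24)·(48/25) = -0.08.

ε = -0.08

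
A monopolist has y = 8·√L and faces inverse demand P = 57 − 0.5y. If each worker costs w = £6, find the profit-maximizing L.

L* = 36

Marginal revenue from the inverse demand is MR = 57 − y.
The marginal product is MP_L = 4·L^(-1/2).
A monopolist hires until marginal revenue product equals the wage: MR·MP_L = w.
At L, y = 8·√L. Substituting and solving: (57 − 8·√L)·4·L^(-1/2) = 6 gives L = 36.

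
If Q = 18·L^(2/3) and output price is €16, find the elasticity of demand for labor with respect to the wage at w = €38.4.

MP_L = (2/3)·18·L^(-1/3), so P·MP_L = w gives 192·L^(-1/3) = w.
Solving, L(w) = (192/w)^(3). This is a constant-elasticity form: L ∝ w^(−3), so ε = −3.

ε = -3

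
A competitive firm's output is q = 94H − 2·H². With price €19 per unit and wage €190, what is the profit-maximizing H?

H* = 21

The marginal product of H is MP_H = 94 − 4H.
A price-taking firm hires until the value of the marginal product equals the wage: P·MP_H = w, so 19·(94 − 4H) = 190.
Then 94 − 4H = 10, giving H = 21.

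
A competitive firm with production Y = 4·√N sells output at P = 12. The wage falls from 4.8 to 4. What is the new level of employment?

From P·MP_N = w with MP_N = 2·N^(-1/2), the labor demand is N(w) = (24/w)^(2).
At w = 4.8: N = 25. At w = 4: N = 36.

N* = 36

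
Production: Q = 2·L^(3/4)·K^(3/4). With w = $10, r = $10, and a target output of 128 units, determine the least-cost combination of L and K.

Cost minimization requires the marginal rate of technical substitution to equal the input-price ratio: MP_L/MP_K = w/r.
Here MP_L/MP_K = (3/4)·(K/L)/(3/4) = (K/L). Setting this equal to 10/10 = 1 gives K = L.
Substituting into Q = 128: 2·L^(3/4)·(L)^(3/4) = 128.
Solving, L = 16 and K = 16.

L* = 16, K* = 16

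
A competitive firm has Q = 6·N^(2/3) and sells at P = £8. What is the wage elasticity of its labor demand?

ε = -3

MP_N = (2/3)·6·N^(-1/3), so P·MP_N = w gives 32·N^(-1/3) = w.
Solving, N(w) = (32/w)^(3). This is a constant-elasticity form: N ∝ w^(−3), so ε = −3.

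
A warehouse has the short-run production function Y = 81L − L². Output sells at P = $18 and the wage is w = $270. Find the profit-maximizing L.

The marginal product of L is MP_L = 81 − 2L.
A price-taking firm hires until the value of the marginal product equals the wage: P·MP_L = w, so 18·(81 − 2L) = 270.
Then 81 − 2L = 15, giving L = 33.

L* = 33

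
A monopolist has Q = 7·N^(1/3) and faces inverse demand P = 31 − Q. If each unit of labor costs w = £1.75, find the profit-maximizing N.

N* = 8

Marginal revenue from the inverse demand is MR = 31 − 2Q.
The marginal product is MP_N = (7/3)·N^(-2/3).
A monopolist hires until marginal revenue product equals the wage: MR·MP_N = w.
At N, Q = 7·N^(1/3). Substituting and solving: (31 − 14·N^(1/3))·(7/3)·N^(-2/3) = 1.75 gives N = 8.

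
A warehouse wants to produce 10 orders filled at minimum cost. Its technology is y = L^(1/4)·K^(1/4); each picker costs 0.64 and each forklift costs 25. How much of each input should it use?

L* = 625, K* = 16

Cost minimization requires the marginal rate of technical substitution to equal the input-price ratio: MP_L/MP_K = w/r.
Here MP_L/MP_K = (1/4)·(K/L)/(1/4) = (K/L). Setting this equal to 0.64/25 = 0.0256 gives K = 0.0256L.
Substituting into y = 10: L^(1/4)·(0.0256L)^(1/4) = 10.
Solving, L = 625 and K = 16.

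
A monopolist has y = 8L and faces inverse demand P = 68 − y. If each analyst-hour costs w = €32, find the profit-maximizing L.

Marginal revenue from the inverse demand is MR = 68 − 2y.
The marginal product is MP_L = 8.
A monopolist hires until marginal revenue product equals the wage: MR·MP_L = w.
(68 − 16L)·8 = 32, so L = 4.

L* = 4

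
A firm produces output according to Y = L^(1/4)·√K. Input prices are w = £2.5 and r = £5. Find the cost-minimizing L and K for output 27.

Cost minimization requires the marginal rate of technical substitution to equal the input-price ratio: MP_L/MP_K = w/r.
Here MP_L/MP_K = (1/4)·(K/L)/(1/2) = 0.5·(K/L). Setting this equal to 2.5/5 = 0.5 gives K = L.
Substituting into Y = 27: L^(1/4)·(L)^(1/2) = 27.
Solving, L = 81 and K = 81.

L* = 81, K* = 81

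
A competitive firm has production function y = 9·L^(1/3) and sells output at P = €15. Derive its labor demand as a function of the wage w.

L(w) = (45/w)^(3/2)

MP_L = (1/3)·9·L^(-2/3) = 3·L^(-2/3).
Setting P·MP_L = w: 45·L^(-2/3) = w.
Solving for L: L^(-2/3) = w/45, so L = (45/w)^(3/2).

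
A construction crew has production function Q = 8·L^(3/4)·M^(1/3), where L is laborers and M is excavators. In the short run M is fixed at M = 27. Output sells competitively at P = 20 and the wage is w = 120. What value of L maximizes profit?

L* = 81

With M = 27, MP_L = (3/4)·8·L^(-1/4)·27^(1/3) = 18·L^(-1/4).
Profit maximization for a price taker requires P·MP_L = w: 20·18·L^(-1/4) = 120.
So L^(-1/4) = 1/3, which gives L = 81.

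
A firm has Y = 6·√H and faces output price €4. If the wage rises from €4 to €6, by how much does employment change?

From P·MP_H = w with MP_H = 3·H^(-1/2), the labor demand is H(w) = (12/w)^(2).
At w = 4: H = 9. At w = 6: H = 4.
ΔH = 4 − 9 = -5.

ΔH = -5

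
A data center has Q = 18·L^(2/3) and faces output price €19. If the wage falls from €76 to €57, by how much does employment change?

ΔL = 37

From P·MP_L = w with MP_L = 12·L^(-1/3), the labor demand is L(w) = (228/w)^(3).
At w = 76: L = 27. At w = 57: L = 64.
ΔL = 64 − 27 = 37.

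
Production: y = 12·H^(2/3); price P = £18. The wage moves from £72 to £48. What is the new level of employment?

H* = 27

From P·MP_H = w with MP_H = 8·H^(-1/3), the labor demand is H(w) = (144/w)^(3).
At w = 72: H = 8. At w = 48: H = 27.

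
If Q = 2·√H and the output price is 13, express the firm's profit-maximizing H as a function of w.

H(w) = 169/w²

MP_H = (1/2)·2·H^(-1/2) = H^(-1/2).
Setting P·MP_H = w: 13·H^(-1/2) = w.
Solving for H: H^(-1/2) = w/13, so H = (13/w)^(2).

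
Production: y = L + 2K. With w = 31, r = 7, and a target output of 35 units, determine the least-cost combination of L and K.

L* = 0, K* = 17.5

The inputs are perfect substitutes, so the firm uses whichever has the lower cost per unit of output.
Cost per unit of output via L is 31; via K it is 3.5. K is cheaper.
Producing y = 35 with K alone: L = 0, K = 17.5.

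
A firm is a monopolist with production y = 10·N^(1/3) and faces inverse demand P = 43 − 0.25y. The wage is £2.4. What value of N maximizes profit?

N* = 125

Marginal revenue from the inverse demand is MR = 43 − 0.5y.
The marginal product is MP_N = (10/3)·N^(-2/3).
A monopolist hires until marginal revenue product equals the wage: MR·MP_N = w.
At N, y = 10·N^(1/3). Substituting and solving: (43 − 5·N^(1/3))·(10/3)·N^(-2/3) = 2.4 gives N = 125.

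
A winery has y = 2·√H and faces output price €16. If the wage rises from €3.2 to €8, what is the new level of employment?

From P·MP_H = w with MP_H = H^(-1/2), the labor demand is H(w) = (16/w)^(2).
At w = 3.2: H = 25. At w = 8: H = 4.

H* = 4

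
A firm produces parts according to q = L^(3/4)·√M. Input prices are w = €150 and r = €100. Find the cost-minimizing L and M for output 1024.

Cost minimization requires the marginal rate of technical substitution to equal the input-price ratio: MP_L/MP_M = w/r.
Here MP_L/MP_M = (3/4)·(M/L)/(1/2) = 1.5·(M/L). Setting this equal to 150/100 = 1.5 gives M = L.
Substituting into q = 1024: L^(3/4)·(L)^(1/2) = 1024.
Solving, L = 256 and M = 256.

L* = 256, M* = 256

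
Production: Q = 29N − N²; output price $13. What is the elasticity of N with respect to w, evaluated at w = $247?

ε = -1.9

From P·MP_N = w with MP_N = 29 − 2N, labor demand is N(w) = (29 − w/13)/2.
dN/dw = −1/(26) = -1/26.
At w = 247, N = 5, so ε = (dN/dw)·(w/N) = (-1/26)·(247/5) = -1.9.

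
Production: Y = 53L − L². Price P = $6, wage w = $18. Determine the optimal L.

The marginal product of L is MP_L = 53 − 2L.
A price-taking firm hires until the value of the marginal product equals the wage: P·MP_L = w, so 6·(53 − 2L) = 18.
Then 53 − 2L = 3, giving L = 25.

L* = 25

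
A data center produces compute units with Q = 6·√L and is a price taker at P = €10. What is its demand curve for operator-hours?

MP_L = (1/2)·6·L^(-1/2) = 3·L^(-1/2).
Setting P·MP_L = w: 30·L^(-1/2) = w.
Solving for L: L^(-1/2) = w/30, so L = (30/w)^(2).

L(w) = 900/w²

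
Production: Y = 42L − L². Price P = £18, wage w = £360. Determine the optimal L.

The marginal product of L is MP_L = 42 − 2L.
A price-taking firm hires until the value of the marginal product equals the wage: P·MP_L = w, so 18·(42 − 2L) = 360.
Then 42 − 2L = 20, giving L = 11.

L* = 11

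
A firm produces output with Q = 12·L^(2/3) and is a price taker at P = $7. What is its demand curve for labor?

MP_L = (2/3)·12·L^(-1/3) = 8·L^(-1/3).
Setting P·MP_L = w: 56·L^(-1/3) = w.
Solving for L: L^(-1/3) = w/56, so L = (56/w)^(3).

L(w) = 175616/w³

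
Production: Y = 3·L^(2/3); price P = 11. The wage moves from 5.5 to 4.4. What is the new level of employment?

L* = 125

From P·MP_L = w with MP_L = 2·L^(-1/3), the labor demand is L(w) = (22/w)^(3).
At w = 5.5: L = 64. At w = 4.4: L = 125.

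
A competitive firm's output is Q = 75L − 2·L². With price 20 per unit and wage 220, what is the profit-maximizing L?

The marginal product of L is MP_L = 75 − 4L.
A price-taking firm hires until the value of the marginal product equals the wage: P·MP_L = w, so 20·(75 − 4L) = 220.
Then 75 − 4L = 11, giving L = 16.

L* = 16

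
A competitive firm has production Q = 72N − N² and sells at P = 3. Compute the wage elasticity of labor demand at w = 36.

ε = -0.2

From P·MP_N = w with MP_N = 72 − 2N, labor demand is N(w) = (72 − w/3)/2.
dN/dw = −1/(6) = -1/6.
At w = 36, N = 30, so ε = (dN/dw)·(w/N) = (-1/6)·(36/30) = -0.2.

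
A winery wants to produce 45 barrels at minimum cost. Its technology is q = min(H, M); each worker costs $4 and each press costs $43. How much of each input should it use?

With a fixed-proportions technology, the cost-minimizing bundle uses no slack in either input: H = M = q.
So H = 45 and M = 45.

H* = 45, M* = 45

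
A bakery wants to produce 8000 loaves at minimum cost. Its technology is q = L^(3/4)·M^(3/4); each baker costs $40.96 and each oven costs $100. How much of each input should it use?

Cost minimization requires the marginal rate of technical substitution to equal the input-price ratio: MP_L/MP_M = w/r.
Here MP_L/MP_M = (3/4)·(M/L)/(3/4) = (M/L). Setting this equal to 40.96/100 = 0.4096 gives M = 0.4096L.
Substituting into q = 8000: L^(3/4)·(0.4096L)^(3/4) = 8000.
Solving, L = 625 and M = 256.

L* = 625, M* = 256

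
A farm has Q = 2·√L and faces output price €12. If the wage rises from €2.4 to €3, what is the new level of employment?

From P·MP_L = w with MP_L = L^(-1/2), the labor demand is L(w) = (12/w)^(2).
At w = 2.4: L = 25. At w = 3: L = 16.

L* = 16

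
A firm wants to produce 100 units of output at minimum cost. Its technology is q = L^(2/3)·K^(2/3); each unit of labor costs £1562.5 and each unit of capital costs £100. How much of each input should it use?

Cost minimization requires the marginal rate of technical substitution to equal the input-price ratio: MP_L/MP_K = w/r.
Here MP_L/MP_K = (2/3)·(K/L)/(2/3) = (K/L). Setting this equal to 1562.5/100 = 15.625 gives K = 15.625L.
Substituting into q = 100: L^(2/3)·(15.625L)^(2/3) = 100.
Solving, L = 8 and K = 125.

L* = 8, K* = 125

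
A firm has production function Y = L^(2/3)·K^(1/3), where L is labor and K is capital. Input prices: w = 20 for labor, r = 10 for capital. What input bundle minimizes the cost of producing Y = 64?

Cost minimization requires the marginal rate of technical substitution to equal the input-price ratio: MP_L/MP_K = w/r.
Here MP_L/MP_K = (2/3)·(K/L)/(1/3) = 2·(K/L). Setting this equal to 20/10 = 2 gives K = L.
Substituting into Y = 64: L^(2/3)·(L)^(1/3) = 64.
Solving, L = 64 and K = 64.

L* = 64, K* = 64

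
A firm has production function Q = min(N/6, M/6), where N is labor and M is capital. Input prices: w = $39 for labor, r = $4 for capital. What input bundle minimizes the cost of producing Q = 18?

With a fixed-proportions technology, the cost-minimizing bundle uses no slack in either input: N/6 = M/6 = Q.
So N = 6·18 = 108 and M = 6·18 = 108.

N* = 108, M* = 108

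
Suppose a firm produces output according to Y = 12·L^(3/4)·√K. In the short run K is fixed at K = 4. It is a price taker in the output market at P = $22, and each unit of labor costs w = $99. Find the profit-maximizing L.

L* = 256

With K = 4, MP_L = (3/4)·12·L^(-1/4)·4^(1/2) = 18·L^(-1/4).
Profit maximization for a price taker requires P·MP_L = w: 22·18·L^(-1/4) = 99.
So L^(-1/4) = 0.25, which gives L = 256.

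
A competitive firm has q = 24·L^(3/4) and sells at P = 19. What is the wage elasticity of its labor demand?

MP_L = (3/4)·24·L^(-1/4), so P·MP_L = w gives 342·L^(-1/4) = w.
Solving, L(w) = (342/w)^(4). This is a constant-elasticity form: L ∝ w^(−4), so ε = −4.

ε = -4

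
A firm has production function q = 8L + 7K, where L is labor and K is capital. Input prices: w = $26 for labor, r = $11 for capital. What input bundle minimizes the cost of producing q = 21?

The inputs are perfect substitutes, so the firm uses whichever has the lower cost per unit of output.
Cost per unit of output via L is w/8 = 3.25; via K it is r/7 = 11/7. K is cheaper.
Producing q = 21 with K alone: L = 0, K = 3.

L* = 0, K* = 3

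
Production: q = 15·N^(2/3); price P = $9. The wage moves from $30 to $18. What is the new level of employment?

From P·MP_N = w with MP_N = 10·N^(-1/3), the labor demand is N(w) = (90/w)^(3).
At w = 30: N = 27. At w = 18: N = 125.

N* = 125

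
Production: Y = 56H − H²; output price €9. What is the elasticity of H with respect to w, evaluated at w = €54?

ε = -0.12

From P·MP_H = w with MP_H = 56 − 2H, labor demand is H(w) = (56 − w/9)/2.
dH/dw = −1/(18) = -1/18.
At w = 54, H = 25, so ε = (dH/dw)·(w/H) = (-1/18)·(54/25) = -0.12.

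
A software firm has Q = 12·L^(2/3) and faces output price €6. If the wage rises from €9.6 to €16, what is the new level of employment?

From P·MP_L = w with MP_L = 8·L^(-1/3), the labor demand is L(w) = (48/w)^(3).
At w = 9.6: L = 125. At w = 16: L = 27.

L* = 27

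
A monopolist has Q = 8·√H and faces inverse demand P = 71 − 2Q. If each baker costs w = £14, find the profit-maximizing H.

Marginal revenue from the inverse demand is MR = 71 − 4Q.
The marginal product is MP_H = 4·H^(-1/2).
A monopolist hires until marginal revenue product equals the wage: MR·MP_H = w.
At H, Q = 8·√H. Substituting and solving: (71 − 32·√H)·4·H^(-1/2) = 14 gives H = 4.

H* = 4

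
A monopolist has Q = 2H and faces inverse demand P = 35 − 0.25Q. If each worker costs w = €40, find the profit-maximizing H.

Marginal revenue from the inverse demand is MR = 35 − 0.5Q.
The marginal product is MP_H = 2.
A monopolist hires until marginal revenue product equals the wage: MR·MP_H = w.
(35 − H)·2 = 40, so H = 15.

H* = 15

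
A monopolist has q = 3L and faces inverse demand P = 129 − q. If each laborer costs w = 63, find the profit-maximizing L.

Marginal revenue from the inverse demand is MR = 129 − 2q.
The marginal product is MP_L = 3.
A monopolist hires until marginal revenue product equals the wage: MR·MP_L = w.
(129 − 6L)·3 = 63, so L = 18.

L* = 18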